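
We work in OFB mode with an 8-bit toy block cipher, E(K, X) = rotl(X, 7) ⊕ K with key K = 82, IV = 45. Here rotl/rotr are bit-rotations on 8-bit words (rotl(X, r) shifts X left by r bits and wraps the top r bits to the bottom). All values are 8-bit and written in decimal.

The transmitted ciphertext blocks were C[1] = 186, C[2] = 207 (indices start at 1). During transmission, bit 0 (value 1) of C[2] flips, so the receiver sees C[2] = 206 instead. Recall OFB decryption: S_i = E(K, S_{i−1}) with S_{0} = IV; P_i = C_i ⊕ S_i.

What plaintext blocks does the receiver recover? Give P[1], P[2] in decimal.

Only C[2] changed, to 206. In OFB, a change in C_i flips the same bit in P_i only; the keystream is unaffected. Decrypting the received ciphertext:
P[1]: S = E(K, 45) = 196; 186 ⊕ 196 = 126.
P[2]: S = E(K, 196) = 48; 206 ⊕ 48 = 254.
Blocks that differ from the original plaintext: P[2].

P[1] = 126, P[2] = 254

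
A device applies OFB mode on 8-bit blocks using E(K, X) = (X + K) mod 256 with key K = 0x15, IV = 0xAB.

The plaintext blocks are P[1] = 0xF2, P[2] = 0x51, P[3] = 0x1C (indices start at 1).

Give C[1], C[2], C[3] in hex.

OFB encryption: S_i = E(K, S_{i−1}) with S_{0} = IV; C_i = P_i ⊕ S_i.
C[1]: S = E(K, 0xAB) = 0xC0; 0xF2 ⊕ 0xC0 = 0x32.
C[2]: S = E(K, 0xC0) = 0xD5; 0x51 ⊕ 0xD5 = 0x84.
C[3]: S = E(K, 0xD5) = 0xEA; 0x1C ⊕ 0xEA = 0xF6.

C[1] = 0x32, C[2] = 0x84, C[3] = 0xF6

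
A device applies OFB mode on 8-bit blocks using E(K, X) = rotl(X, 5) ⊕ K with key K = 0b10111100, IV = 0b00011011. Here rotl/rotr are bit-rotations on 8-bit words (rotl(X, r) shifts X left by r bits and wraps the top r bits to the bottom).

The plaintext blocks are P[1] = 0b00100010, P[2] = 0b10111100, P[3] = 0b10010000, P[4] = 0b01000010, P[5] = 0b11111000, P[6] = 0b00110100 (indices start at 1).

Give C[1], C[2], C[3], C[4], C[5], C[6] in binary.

C[1] = 0b11111101, C[2] = 0b11111011, C[3] = 0b11000100, C[4] = 0b01110100, C[5] = 0b10000010, C[6] = 0b11000111

OFB encryption: S_i = E(K, S_{i−1}) with S_{0} = IV; C_i = P_i ⊕ S_i.
C[1]: S = E(K, 0b00011011) = 0b11011111; 0b00100010 ⊕ 0b11011111 = 0b11111101.
C[2]: S = E(K, 0b11011111) = 0b01000111; 0b10111100 ⊕ 0b01000111 = 0b11111011.
C[3]: S = E(K, 0b01000111) = 0b01010100; 0b10010000 ⊕ 0b01010100 = 0b11000100.
C[4]: S = E(K, 0b01010100) = 0b00110110; 0b01000010 ⊕ 0b00110110 = 0b01110100.
C[5]: S = E(K, 0b00110110) = 0b01111010; 0b11111000 ⊕ 0b01111010 = 0b10000010.
C[6]: S = E(K, 0b01111010) = 0b11110011; 0b00110100 ⊕ 0b11110011 = 0b11000111.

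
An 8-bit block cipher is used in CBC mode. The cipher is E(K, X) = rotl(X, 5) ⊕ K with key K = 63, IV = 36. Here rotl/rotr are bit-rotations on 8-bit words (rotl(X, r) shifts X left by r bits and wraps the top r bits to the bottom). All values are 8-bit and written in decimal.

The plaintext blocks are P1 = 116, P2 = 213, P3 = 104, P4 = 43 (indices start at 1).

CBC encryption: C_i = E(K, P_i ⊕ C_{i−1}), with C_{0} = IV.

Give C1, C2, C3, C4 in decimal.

C1 = 53, C2 = 35, C3 = 86, C4 = 144

C1: P1 ⊕ 36 = 80; E(K, 80) = 53.
C2: P2 ⊕ 53 = 224; E(K, 224) = 35.
C3: P3 ⊕ 35 = 75; E(K, 75) = 86.
C4: P4 ⊕ 86 = 125; E(K, 125) = 144.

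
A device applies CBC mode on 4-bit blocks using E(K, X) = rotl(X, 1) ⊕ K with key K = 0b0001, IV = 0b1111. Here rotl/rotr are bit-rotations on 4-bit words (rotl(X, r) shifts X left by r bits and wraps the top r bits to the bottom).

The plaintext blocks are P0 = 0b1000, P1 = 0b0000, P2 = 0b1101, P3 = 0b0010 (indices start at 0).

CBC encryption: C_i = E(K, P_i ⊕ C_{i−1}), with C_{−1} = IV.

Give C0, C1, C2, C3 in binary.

C0: P0 ⊕ 0b1111 = 0b0111; E(K, 0b0111) = 0b1111.
C1: P1 ⊕ 0b1111 = 0b1111; E(K, 0b1111) = 0b1110.
C2: P2 ⊕ 0b1110 = 0b0011; E(K, 0b0011) = 0b0111.
C3: P3 ⊕ 0b0111 = 0b0101; E(K, 0b0101) = 0b1011.

C0 = 0b1111, C1 = 0b1110, C2 = 0b0111, C3 = 0b1011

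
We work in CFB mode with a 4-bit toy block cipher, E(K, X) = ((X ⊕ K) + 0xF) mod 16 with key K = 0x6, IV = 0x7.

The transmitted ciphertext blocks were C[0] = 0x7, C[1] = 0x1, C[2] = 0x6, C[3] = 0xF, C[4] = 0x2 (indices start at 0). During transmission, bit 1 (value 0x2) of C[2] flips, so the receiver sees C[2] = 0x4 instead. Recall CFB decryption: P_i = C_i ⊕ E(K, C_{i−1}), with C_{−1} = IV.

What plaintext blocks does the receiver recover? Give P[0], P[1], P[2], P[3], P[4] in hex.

P[0] = 0x7, P[1] = 0x1, P[2] = 0x2, P[3] = 0xE, P[4] = 0xA

Only C[2] changed, to 0x4. In CFB, a change in C_i flips the same bit in P_i and garbles P_{i+1}. Decrypting the received ciphertext:
P[0]: E(K, 0x7) = 0x0; 0x7 ⊕ 0x0 = 0x7.
P[1]: E(K, 0x7) = 0x0; 0x1 ⊕ 0x0 = 0x1.
P[2]: E(K, 0x1) = 0x6; 0x4 ⊕ 0x6 = 0x2.
P[3]: E(K, 0x4) = 0x1; 0xF ⊕ 0x1 = 0xE.
P[4]: E(K, 0xF) = 0x8; 0x2 ⊕ 0x8 = 0xA.
Blocks that differ from the original plaintext: P[2], P[3].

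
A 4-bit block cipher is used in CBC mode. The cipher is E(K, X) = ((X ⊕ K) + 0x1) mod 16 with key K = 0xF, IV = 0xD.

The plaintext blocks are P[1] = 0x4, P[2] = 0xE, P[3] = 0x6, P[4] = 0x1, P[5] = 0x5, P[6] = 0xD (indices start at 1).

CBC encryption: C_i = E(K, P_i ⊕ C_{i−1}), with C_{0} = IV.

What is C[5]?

C[5] = 0x9

C[1]: P[1] ⊕ 0xD = 0x9; E(K, 0x9) = 0x7.
C[2]: P[2] ⊕ 0x7 = 0x9; E(K, 0x9) = 0x7.
C[3]: P[3] ⊕ 0x7 = 0x1; E(K, 0x1) = 0xF.
C[4]: P[4] ⊕ 0xF = 0xE; E(K, 0xE) = 0x2.
C[5]: P[5] ⊕ 0x2 = 0x7; E(K, 0x7) = 0x9.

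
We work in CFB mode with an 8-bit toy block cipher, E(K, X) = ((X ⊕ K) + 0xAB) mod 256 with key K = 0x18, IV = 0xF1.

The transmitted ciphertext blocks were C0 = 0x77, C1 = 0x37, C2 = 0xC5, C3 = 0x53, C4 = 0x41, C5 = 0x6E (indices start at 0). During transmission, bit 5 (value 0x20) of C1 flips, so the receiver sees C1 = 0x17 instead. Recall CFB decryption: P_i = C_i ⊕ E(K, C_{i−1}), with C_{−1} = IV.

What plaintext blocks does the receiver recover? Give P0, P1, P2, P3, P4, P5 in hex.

Only C1 changed, to 0x17. In CFB, a change in C_i flips the same bit in P_i and garbles P_{i+1}. Decrypting the received ciphertext:
P0: E(K, 0xF1) = 0x94; 0x77 ⊕ 0x94 = 0xE3.
P1: E(K, 0x77) = 0x1A; 0x17 ⊕ 0x1A = 0x0D.
P2: E(K, 0x17) = 0xBA; 0xC5 ⊕ 0xBA = 0x7F.
P3: E(K, 0xC5) = 0x88; 0x53 ⊕ 0x88 = 0xDB.
P4: E(K, 0x53) = 0xF6; 0x41 ⊕ 0xF6 = 0xB7.
P5: E(K, 0x41) = 0x04; 0x6E ⊕ 0x04 = 0x6A.
Blocks that differ from the original plaintext: P1, P2.

P0 = 0xE3, P1 = 0x0D, P2 = 0x7F, P3 = 0xDB, P4 = 0xB7, P5 = 0x6A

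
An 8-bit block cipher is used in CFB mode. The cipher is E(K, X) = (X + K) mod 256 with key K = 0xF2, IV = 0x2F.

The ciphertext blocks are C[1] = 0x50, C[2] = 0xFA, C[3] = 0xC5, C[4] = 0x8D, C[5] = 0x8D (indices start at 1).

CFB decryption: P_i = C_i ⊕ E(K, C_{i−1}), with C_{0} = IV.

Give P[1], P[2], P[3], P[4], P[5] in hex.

P[1] = 0x71, P[2] = 0xB8, P[3] = 0x29, P[4] = 0x3A, P[5] = 0xF2

P[1]: E(K, 0x2F) = 0x21; 0x50 ⊕ 0x21 = 0x71.
P[2]: E(K, 0x50) = 0x42; 0xFA ⊕ 0x42 = 0xB8.
P[3]: E(K, 0xFA) = 0xEC; 0xC5 ⊕ 0xEC = 0x29.
P[4]: E(K, 0xC5) = 0xB7; 0x8D ⊕ 0xB7 = 0x3A.
P[5]: E(K, 0x8D) = 0x7F; 0x8D ⊕ 0x7F = 0xF2.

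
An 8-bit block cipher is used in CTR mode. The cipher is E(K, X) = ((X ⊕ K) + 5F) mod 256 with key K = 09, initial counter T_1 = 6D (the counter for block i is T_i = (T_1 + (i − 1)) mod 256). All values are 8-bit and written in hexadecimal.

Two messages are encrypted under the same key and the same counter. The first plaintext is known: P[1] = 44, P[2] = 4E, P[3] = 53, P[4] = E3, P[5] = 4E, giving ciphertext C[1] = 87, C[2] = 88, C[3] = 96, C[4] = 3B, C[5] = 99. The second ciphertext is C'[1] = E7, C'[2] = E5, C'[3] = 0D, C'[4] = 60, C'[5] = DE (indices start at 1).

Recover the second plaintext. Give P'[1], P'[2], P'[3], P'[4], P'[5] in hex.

In CTR with a reused counter, both messages share the same keystream S_i, so C_i ⊕ C'_i = P_i ⊕ P'_i and thus P'_i = P_i ⊕ C_i ⊕ C'_i.
P'[1]: 44 ⊕ 87 ⊕ E7 = 24.
P'[2]: 4E ⊕ 88 ⊕ E5 = 23.
P'[3]: 53 ⊕ 96 ⊕ 0D = C8.
P'[4]: E3 ⊕ 3B ⊕ 60 = B8.
P'[5]: 4E ⊕ 99 ⊕ DE = 09.

P'[1] = 24, P'[2] = 23, P'[3] = C8, P'[4] = B8, P'[5] = 09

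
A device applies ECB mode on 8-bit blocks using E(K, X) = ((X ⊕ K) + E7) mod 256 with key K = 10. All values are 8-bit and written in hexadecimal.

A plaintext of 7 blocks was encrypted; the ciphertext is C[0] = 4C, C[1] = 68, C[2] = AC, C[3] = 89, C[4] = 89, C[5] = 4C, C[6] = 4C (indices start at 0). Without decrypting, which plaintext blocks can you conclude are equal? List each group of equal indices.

P[0] = P[5] = P[6]; P[3] = P[4]

ECB encrypts each block independently with the same key, so equal ciphertext blocks imply equal plaintext blocks.
C[0] = C[5] = C[6] = 4C, so P[0] = P[5] = P[6].
C[3] = C[4] = 89, so P[3] = P[4].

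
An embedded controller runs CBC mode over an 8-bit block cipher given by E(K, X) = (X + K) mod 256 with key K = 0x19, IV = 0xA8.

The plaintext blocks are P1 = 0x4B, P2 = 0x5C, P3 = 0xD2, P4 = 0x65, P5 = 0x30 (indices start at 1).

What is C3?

CBC encryption: C_i = E(K, P_i ⊕ C_{i−1}), with C_{0} = IV.
C1: P1 ⊕ 0xA8 = 0xE3; E(K, 0xE3) = 0xFC.
C2: P2 ⊕ 0xFC = 0xA0; E(K, 0xA0) = 0xB9.
C3: P3 ⊕ 0xB9 = 0x6B; E(K, 0x6B) = 0x84.

C3 = 0x84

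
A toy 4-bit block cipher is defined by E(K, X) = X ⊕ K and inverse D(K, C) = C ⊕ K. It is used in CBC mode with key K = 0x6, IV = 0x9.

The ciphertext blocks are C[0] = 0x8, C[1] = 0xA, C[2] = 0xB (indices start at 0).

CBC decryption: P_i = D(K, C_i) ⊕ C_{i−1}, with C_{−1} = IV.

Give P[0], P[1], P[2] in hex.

P[0]: D(K, 0x8) = 0xE; 0xE ⊕ 0x9 = 0x7.
P[1]: D(K, 0xA) = 0xC; 0xC ⊕ 0x8 = 0x4.
P[2]: D(K, 0xB) = 0xD; 0xD ⊕ 0xA = 0x7.

P[0] = 0x7, P[1] = 0x4, P[2] = 0x7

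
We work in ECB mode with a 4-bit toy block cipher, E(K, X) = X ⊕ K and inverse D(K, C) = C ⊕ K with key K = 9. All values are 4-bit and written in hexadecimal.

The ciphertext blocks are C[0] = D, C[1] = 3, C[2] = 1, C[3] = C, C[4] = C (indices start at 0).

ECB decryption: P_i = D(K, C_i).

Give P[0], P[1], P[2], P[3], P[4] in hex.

P[0]: D(K, D) = 4.
P[1]: D(K, 3) = A.
P[2]: D(K, 1) = 8.
P[3]: D(K, C) = 5.
P[4]: D(K, C) = 5.

P[0] = 4, P[1] = A, P[2] = 8, P[3] = 5, P[4] = 5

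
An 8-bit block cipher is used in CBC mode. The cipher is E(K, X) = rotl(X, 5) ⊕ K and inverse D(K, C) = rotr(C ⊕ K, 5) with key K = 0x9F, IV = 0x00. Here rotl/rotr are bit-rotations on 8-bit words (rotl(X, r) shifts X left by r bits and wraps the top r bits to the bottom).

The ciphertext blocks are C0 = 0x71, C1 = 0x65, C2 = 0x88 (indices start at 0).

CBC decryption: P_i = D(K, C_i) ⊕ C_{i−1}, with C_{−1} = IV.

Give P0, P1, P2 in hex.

P0 = 0x77, P1 = 0xA6, P2 = 0xDD

P0: D(K, 0x71) = 0x77; 0x77 ⊕ 0x00 = 0x77.
P1: D(K, 0x65) = 0xD7; 0xD7 ⊕ 0x71 = 0xA6.
P2: D(K, 0x88) = 0xB8; 0xB8 ⊕ 0x65 = 0xDD.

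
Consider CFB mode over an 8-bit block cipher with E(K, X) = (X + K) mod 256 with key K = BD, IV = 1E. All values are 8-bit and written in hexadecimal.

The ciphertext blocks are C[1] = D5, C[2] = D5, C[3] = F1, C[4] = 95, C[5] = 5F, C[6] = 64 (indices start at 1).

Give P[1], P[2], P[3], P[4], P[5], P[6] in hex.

CFB decryption: P_i = C_i ⊕ E(K, C_{i−1}), with C_{0} = IV.
P[1]: E(K, 1E) = DB; D5 ⊕ DB = 0E.
P[2]: E(K, D5) = 92; D5 ⊕ 92 = 47.
P[3]: E(K, D5) = 92; F1 ⊕ 92 = 63.
P[4]: E(K, F1) = AE; 95 ⊕ AE = 3B.
P[5]: E(K, 95) = 52; 5F ⊕ 52 = 0D.
P[6]: E(K, 5F) = 1C; 64 ⊕ 1C = 78.

P[1] = 0E, P[2] = 47, P[3] = 63, P[4] = 3B, P[5] = 0D, P[6] = 78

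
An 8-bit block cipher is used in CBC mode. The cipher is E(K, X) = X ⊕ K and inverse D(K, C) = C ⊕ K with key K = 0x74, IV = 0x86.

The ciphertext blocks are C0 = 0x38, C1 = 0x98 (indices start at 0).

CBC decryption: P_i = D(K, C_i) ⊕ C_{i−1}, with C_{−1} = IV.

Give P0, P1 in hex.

P0 = 0xCA, P1 = 0xD4

P0: D(K, 0x38) = 0x4C; 0x4C ⊕ 0x86 = 0xCA.
P1: D(K, 0x98) = 0xEC; 0xEC ⊕ 0x38 = 0xD4.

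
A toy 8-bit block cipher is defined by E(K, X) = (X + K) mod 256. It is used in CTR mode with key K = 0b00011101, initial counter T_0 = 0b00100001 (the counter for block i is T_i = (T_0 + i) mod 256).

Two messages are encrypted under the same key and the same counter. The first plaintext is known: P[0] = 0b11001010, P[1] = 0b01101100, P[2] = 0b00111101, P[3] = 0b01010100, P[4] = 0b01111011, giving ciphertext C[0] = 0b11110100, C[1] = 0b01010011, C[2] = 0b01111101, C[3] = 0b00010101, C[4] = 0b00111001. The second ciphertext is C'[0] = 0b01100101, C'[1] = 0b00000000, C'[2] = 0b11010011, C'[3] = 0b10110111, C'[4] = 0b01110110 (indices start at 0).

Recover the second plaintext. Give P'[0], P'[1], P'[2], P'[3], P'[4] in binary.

In CTR with a reused counter, both messages share the same keystream S_i, so C_i ⊕ C'_i = P_i ⊕ P'_i and thus P'_i = P_i ⊕ C_i ⊕ C'_i.
P'[0]: 0b11001010 ⊕ 0b11110100 ⊕ 0b01100101 = 0b01011011.
P'[1]: 0b01101100 ⊕ 0b01010011 ⊕ 0b00000000 = 0b00111111.
P'[2]: 0b00111101 ⊕ 0b01111101 ⊕ 0b11010011 = 0b10010011.
P'[3]: 0b01010100 ⊕ 0b00010101 ⊕ 0b10110111 = 0b11110110.
P'[4]: 0b01111011 ⊕ 0b00111001 ⊕ 0b01110110 = 0b00110100.

P'[0] = 0b01011011, P'[1] = 0b00111111, P'[2] = 0b10010011, P'[3] = 0b11110110, P'[4] = 0b00110100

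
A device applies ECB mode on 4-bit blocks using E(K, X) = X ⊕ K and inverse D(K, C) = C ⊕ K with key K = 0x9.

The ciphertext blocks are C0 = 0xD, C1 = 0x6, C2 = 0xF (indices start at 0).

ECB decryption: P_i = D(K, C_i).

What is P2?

P2: D(K, 0xF) = 0x6.

P2 = 0x6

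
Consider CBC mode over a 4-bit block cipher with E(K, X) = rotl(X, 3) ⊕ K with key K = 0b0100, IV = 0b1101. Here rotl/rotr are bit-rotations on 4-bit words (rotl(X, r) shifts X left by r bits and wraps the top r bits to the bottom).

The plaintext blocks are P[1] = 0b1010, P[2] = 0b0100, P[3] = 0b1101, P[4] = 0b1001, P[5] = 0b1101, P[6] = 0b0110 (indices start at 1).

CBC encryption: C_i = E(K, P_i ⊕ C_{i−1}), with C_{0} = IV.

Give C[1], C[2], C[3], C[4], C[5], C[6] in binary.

C[1] = 0b1111, C[2] = 0b1001, C[3] = 0b0110, C[4] = 0b1011, C[5] = 0b0111, C[6] = 0b1100

C[1]: P[1] ⊕ 0b1101 = 0b0111; E(K, 0b0111) = 0b1111.
C[2]: P[2] ⊕ 0b1111 = 0b1011; E(K, 0b1011) = 0b1001.
C[3]: P[3] ⊕ 0b1001 = 0b0100; E(K, 0b0100) = 0b0110.
C[4]: P[4] ⊕ 0b0110 = 0b1111; E(K, 0b1111) = 0b1011.
C[5]: P[5] ⊕ 0b1011 = 0b0110; E(K, 0b0110) = 0b0111.
C[6]: P[6] ⊕ 0b0111 = 0b0001; E(K, 0b0001) = 0b1100.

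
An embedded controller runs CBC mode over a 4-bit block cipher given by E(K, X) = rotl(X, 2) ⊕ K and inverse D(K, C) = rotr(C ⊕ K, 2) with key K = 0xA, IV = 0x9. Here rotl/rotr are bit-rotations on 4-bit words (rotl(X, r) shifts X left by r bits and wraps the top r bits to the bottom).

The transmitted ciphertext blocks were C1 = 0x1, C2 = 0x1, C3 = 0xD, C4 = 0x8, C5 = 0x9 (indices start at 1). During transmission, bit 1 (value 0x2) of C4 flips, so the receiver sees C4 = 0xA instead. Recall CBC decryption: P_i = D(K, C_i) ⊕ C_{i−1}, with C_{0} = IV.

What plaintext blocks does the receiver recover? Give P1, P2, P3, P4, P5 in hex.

P1 = 0x7, P2 = 0xF, P3 = 0xC, P4 = 0xD, P5 = 0x6

Only C4 changed, to 0xA. In CBC, a change in C_i garbles P_i and flips the same bit in P_{i+1}. Decrypting the received ciphertext:
P1: D(K, 0x1) = 0xE; 0xE ⊕ 0x9 = 0x7.
P2: D(K, 0x1) = 0xE; 0xE ⊕ 0x1 = 0xF.
P3: D(K, 0xD) = 0xD; 0xD ⊕ 0x1 = 0xC.
P4: D(K, 0xA) = 0x0; 0x0 ⊕ 0xD = 0xD.
P5: D(K, 0x9) = 0xC; 0xC ⊕ 0xA = 0x6.
Blocks that differ from the original plaintext: P4, P5.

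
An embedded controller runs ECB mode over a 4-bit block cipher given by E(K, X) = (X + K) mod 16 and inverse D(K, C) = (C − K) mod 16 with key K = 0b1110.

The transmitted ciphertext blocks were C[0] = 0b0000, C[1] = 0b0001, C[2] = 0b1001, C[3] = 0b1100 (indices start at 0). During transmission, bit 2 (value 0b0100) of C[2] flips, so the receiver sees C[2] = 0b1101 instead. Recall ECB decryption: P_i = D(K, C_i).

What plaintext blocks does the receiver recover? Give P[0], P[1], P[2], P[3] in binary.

Only C[2] changed, to 0b1101. In ECB, a change in C_i affects only P_i. Decrypting the received ciphertext:
P[0]: D(K, 0b0000) = 0b0010.
P[1]: D(K, 0b0001) = 0b0011.
P[2]: D(K, 0b1101) = 0b1111.
P[3]: D(K, 0b1100) = 0b1110.
Blocks that differ from the original plaintext: P[2].

P[0] = 0b0010, P[1] = 0b0011, P[2] = 0b1111, P[3] = 0b1110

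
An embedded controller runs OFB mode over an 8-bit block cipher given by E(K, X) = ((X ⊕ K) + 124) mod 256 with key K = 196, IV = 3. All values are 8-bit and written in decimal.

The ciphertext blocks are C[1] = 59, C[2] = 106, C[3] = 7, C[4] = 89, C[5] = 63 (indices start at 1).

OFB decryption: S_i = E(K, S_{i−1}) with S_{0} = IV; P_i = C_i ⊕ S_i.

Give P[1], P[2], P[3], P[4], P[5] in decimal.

P[1] = 120, P[2] = 105, P[3] = 68, P[4] = 90, P[5] = 124

P[1]: S = E(K, 3) = 67; 59 ⊕ 67 = 120.
P[2]: S = E(K, 67) = 3; 106 ⊕ 3 = 105.
P[3]: S = E(K, 3) = 67; 7 ⊕ 67 = 68.
P[4]: S = E(K, 67) = 3; 89 ⊕ 3 = 90.
P[5]: S = E(K, 3) = 67; 63 ⊕ 67 = 124.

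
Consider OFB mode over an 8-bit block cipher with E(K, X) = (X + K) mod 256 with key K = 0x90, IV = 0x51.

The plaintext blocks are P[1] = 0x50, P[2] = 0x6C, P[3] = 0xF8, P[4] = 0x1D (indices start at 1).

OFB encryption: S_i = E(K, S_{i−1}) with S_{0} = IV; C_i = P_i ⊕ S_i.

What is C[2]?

C[1]: S = E(K, 0x51) = 0xE1; 0x50 ⊕ 0xE1 = 0xB1.
C[2]: S = E(K, 0xE1) = 0x71; 0x6C ⊕ 0x71 = 0x1D.

C[2] = 0x1D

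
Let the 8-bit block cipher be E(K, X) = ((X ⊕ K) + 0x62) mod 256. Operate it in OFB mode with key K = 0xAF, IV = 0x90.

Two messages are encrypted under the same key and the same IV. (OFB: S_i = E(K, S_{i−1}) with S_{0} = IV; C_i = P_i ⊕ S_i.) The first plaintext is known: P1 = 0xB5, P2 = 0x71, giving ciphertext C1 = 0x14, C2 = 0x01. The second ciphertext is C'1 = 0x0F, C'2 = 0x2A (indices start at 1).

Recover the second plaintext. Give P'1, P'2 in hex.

P'1 = 0xAE, P'2 = 0x5A

In OFB with a reused IV, both messages share the same keystream S_i, so C_i ⊕ C'_i = P_i ⊕ P'_i and thus P'_i = P_i ⊕ C_i ⊕ C'_i.
P'1: 0xB5 ⊕ 0x14 ⊕ 0x0F = 0xAE.
P'2: 0x71 ⊕ 0x01 ⊕ 0x2A = 0x5A.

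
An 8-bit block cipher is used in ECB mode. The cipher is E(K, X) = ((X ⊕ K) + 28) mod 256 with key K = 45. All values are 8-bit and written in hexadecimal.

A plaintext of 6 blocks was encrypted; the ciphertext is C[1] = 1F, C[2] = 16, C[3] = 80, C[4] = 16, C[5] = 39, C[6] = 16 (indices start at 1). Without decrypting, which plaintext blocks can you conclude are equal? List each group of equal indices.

P[2] = P[4] = P[6]

ECB encrypts each block independently with the same key, so equal ciphertext blocks imply equal plaintext blocks.
C[2] = C[4] = C[6] = 16, so P[2] = P[4] = P[6].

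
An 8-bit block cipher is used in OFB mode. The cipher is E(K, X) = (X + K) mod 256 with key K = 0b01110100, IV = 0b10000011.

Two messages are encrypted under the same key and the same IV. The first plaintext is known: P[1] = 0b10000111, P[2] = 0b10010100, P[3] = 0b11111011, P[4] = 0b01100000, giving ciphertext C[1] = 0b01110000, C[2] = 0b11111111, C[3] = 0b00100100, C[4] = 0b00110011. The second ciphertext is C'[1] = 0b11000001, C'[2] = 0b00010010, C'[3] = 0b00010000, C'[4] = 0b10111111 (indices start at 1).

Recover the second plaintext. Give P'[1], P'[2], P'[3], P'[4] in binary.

In OFB with a reused IV, both messages share the same keystream S_i, so C_i ⊕ C'_i = P_i ⊕ P'_i and thus P'_i = P_i ⊕ C_i ⊕ C'_i.
P'[1]: 0b10000111 ⊕ 0b01110000 ⊕ 0b11000001 = 0b00110110.
P'[2]: 0b10010100 ⊕ 0b11111111 ⊕ 0b00010010 = 0b01111001.
P'[3]: 0b11111011 ⊕ 0b00100100 ⊕ 0b00010000 = 0b11001111.
P'[4]: 0b01100000 ⊕ 0b00110011 ⊕ 0b10111111 = 0b11101100.

P'[1] = 0b00110110, P'[2] = 0b01111001, P'[3] = 0b11001111, P'[4] = 0b11101100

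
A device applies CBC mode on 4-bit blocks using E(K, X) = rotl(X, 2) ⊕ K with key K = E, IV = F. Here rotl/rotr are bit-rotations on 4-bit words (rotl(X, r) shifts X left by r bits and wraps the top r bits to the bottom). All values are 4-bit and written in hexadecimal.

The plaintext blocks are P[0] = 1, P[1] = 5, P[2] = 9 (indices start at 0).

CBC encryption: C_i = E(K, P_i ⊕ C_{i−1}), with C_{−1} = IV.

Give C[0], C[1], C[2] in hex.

C[0] = 5, C[1] = E, C[2] = 3

C[0]: P[0] ⊕ F = E; E(K, E) = 5.
C[1]: P[1] ⊕ 5 = 0; E(K, 0) = E.
C[2]: P[2] ⊕ E = 7; E(K, 7) = 3.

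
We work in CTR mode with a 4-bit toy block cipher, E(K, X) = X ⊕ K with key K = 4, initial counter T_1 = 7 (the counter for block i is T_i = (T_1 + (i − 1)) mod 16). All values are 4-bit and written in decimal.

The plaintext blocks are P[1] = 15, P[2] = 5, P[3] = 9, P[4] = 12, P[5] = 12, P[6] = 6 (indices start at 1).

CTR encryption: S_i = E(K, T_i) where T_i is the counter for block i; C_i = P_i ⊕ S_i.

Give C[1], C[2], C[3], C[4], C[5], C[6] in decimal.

C[1]: T = 7, S = E(K, T) = 3; 15 ⊕ 3 = 12.
C[2]: T = 8, S = E(K, T) = 12; 5 ⊕ 12 = 9.
C[3]: T = 9, S = E(K, T) = 13; 9 ⊕ 13 = 4.
C[4]: T = 10, S = E(K, T) = 14; 12 ⊕ 14 = 2.
C[5]: T = 11, S = E(K, T) = 15; 12 ⊕ 15 = 3.
C[6]: T = 12, S = E(K, T) = 8; 6 ⊕ 8 = 14.

C[1] = 12, C[2] = 9, C[3] = 4, C[4] = 2, C[5] = 3, C[6] = 14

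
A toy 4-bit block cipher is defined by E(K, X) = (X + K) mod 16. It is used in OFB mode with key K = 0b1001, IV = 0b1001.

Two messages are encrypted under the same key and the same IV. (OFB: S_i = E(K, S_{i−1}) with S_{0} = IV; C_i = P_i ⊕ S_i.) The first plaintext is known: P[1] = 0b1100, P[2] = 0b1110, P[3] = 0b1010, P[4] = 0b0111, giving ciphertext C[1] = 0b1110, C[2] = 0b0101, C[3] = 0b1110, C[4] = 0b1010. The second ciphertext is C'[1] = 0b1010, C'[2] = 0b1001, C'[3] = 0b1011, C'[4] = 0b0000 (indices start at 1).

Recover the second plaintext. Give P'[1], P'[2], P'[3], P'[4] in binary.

P'[1] = 0b1000, P'[2] = 0b0010, P'[3] = 0b1111, P'[4] = 0b1101

In OFB with a reused IV, both messages share the same keystream S_i, so C_i ⊕ C'_i = P_i ⊕ P'_i and thus P'_i = P_i ⊕ C_i ⊕ C'_i.
P'[1]: 0b1100 ⊕ 0b1110 ⊕ 0b1010 = 0b1000.
P'[2]: 0b1110 ⊕ 0b0101 ⊕ 0b1001 = 0b0010.
P'[3]: 0b1010 ⊕ 0b1110 ⊕ 0b1011 = 0b1111.
P'[4]: 0b0111 ⊕ 0b1010 ⊕ 0b0000 = 0b1101.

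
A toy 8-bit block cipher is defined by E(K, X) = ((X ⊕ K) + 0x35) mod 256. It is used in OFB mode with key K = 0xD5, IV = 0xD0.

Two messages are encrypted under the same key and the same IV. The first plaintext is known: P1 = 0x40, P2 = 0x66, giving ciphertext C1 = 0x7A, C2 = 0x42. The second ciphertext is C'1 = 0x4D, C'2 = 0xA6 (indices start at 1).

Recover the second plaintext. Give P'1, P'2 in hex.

In OFB with a reused IV, both messages share the same keystream S_i, so C_i ⊕ C'_i = P_i ⊕ P'_i and thus P'_i = P_i ⊕ C_i ⊕ C'_i.
P'1: 0x40 ⊕ 0x7A ⊕ 0x4D = 0x77.
P'2: 0x66 ⊕ 0x42 ⊕ 0xA6 = 0x82.

P'1 = 0x77, P'2 = 0x82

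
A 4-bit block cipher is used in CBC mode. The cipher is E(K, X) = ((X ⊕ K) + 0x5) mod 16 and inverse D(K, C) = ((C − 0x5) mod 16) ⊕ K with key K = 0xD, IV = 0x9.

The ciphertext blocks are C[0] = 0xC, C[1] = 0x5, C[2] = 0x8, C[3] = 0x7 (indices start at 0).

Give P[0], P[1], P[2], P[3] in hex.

P[0] = 0x3, P[1] = 0x1, P[2] = 0xB, P[3] = 0x7

CBC decryption: P_i = D(K, C_i) ⊕ C_{i−1}, with C_{−1} = IV.
P[0]: D(K, 0xC) = 0xA; 0xA ⊕ 0x9 = 0x3.
P[1]: D(K, 0x5) = 0xD; 0xD ⊕ 0xC = 0x1.
P[2]: D(K, 0x8) = 0xE; 0xE ⊕ 0x5 = 0xB.
P[3]: D(K, 0x7) = 0xF; 0xF ⊕ 0x8 = 0x7.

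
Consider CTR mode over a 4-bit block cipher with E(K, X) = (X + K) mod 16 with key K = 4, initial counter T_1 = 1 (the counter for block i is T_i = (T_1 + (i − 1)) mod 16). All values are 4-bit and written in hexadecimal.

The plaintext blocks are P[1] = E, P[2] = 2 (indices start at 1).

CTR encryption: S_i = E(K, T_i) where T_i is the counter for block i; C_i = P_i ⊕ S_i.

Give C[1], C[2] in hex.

C[1] = B, C[2] = 4

C[1]: T = 1, S = E(K, T) = 5; E ⊕ 5 = B.
C[2]: T = 2, S = E(K, T) = 6; 2 ⊕ 6 = 4.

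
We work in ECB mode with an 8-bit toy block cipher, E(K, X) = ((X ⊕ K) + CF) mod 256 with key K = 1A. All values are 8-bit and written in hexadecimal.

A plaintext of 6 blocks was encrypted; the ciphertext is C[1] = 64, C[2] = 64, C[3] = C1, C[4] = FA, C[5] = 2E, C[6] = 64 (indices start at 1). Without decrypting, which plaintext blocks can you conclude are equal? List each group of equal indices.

P[1] = P[2] = P[6]

ECB encrypts each block independently with the same key, so equal ciphertext blocks imply equal plaintext blocks.
C[1] = C[2] = C[6] = 64, so P[1] = P[2] = P[6].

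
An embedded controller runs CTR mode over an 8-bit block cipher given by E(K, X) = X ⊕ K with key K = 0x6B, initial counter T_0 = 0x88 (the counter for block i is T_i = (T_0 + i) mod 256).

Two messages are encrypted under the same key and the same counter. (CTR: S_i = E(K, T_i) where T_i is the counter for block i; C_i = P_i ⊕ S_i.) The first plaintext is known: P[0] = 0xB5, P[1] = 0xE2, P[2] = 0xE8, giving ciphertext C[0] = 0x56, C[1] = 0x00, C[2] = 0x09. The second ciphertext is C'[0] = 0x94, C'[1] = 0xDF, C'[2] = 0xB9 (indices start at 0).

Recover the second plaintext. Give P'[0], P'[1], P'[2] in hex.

In CTR with a reused counter, both messages share the same keystream S_i, so C_i ⊕ C'_i = P_i ⊕ P'_i and thus P'_i = P_i ⊕ C_i ⊕ C'_i.
P'[0]: 0xB5 ⊕ 0x56 ⊕ 0x94 = 0x77.
P'[1]: 0xE2 ⊕ 0x00 ⊕ 0xDF = 0x3D.
P'[2]: 0xE8 ⊕ 0x09 ⊕ 0xB9 = 0x58.

P'[0] = 0x77, P'[1] = 0x3D, P'[2] = 0x58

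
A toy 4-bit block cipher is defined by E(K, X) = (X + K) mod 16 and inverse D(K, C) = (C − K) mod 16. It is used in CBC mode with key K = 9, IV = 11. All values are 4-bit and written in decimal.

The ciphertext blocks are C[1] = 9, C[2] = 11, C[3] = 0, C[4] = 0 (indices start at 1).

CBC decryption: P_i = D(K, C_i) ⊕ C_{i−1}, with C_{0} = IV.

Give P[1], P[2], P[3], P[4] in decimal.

P[1]: D(K, 9) = 0; 0 ⊕ 11 = 11.
P[2]: D(K, 11) = 2; 2 ⊕ 9 = 11.
P[3]: D(K, 0) = 7; 7 ⊕ 11 = 12.
P[4]: D(K, 0) = 7; 7 ⊕ 0 = 7.

P[1] = 11, P[2] = 11, P[3] = 12, P[4] = 7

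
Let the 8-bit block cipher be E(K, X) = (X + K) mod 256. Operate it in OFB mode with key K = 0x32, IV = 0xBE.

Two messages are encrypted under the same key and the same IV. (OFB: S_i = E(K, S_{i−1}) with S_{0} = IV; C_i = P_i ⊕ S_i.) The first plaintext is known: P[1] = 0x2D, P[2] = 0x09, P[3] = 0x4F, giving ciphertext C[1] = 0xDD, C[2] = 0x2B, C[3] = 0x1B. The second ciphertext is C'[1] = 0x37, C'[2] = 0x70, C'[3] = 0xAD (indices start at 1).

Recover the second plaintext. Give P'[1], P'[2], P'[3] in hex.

P'[1] = 0xC7, P'[2] = 0x52, P'[3] = 0xF9

In OFB with a reused IV, both messages share the same keystream S_i, so C_i ⊕ C'_i = P_i ⊕ P'_i and thus P'_i = P_i ⊕ C_i ⊕ C'_i.
P'[1]: 0x2D ⊕ 0xDD ⊕ 0x37 = 0xC7.
P'[2]: 0x09 ⊕ 0x2B ⊕ 0x70 = 0x52.
P'[3]: 0x4F ⊕ 0x1B ⊕ 0xAD = 0xF9.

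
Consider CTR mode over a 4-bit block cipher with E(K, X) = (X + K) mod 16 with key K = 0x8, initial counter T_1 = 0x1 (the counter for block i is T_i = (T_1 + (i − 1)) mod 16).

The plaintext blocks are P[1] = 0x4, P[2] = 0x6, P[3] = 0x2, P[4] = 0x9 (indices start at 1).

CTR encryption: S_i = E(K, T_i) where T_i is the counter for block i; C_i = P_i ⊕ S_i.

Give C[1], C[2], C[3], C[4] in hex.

C[1]: T = 0x1, S = E(K, T) = 0x9; 0x4 ⊕ 0x9 = 0xD.
C[2]: T = 0x2, S = E(K, T) = 0xA; 0x6 ⊕ 0xA = 0xC.
C[3]: T = 0x3, S = E(K, T) = 0xB; 0x2 ⊕ 0xB = 0x9.
C[4]: T = 0x4, S = E(K, T) = 0xC; 0x9 ⊕ 0xC = 0x5.

C[1] = 0xD, C[2] = 0xC, C[3] = 0x9, C[4] = 0x5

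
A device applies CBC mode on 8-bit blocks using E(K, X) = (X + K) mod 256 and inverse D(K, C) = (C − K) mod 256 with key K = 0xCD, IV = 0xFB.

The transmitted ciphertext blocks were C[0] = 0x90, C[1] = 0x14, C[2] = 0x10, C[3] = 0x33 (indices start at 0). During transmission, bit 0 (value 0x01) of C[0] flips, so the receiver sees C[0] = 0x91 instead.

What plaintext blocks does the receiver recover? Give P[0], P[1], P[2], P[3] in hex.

CBC decryption: P_i = D(K, C_i) ⊕ C_{i−1}, with C_{−1} = IV.
Only C[0] changed, to 0x91. In CBC, a change in C_i garbles P_i and flips the same bit in P_{i+1}. Decrypting the received ciphertext:
P[0]: D(K, 0x91) = 0xC4; 0xC4 ⊕ 0xFB = 0x3F.
P[1]: D(K, 0x14) = 0x47; 0x47 ⊕ 0x91 = 0xD6.
P[2]: D(K, 0x10) = 0x43; 0x43 ⊕ 0x14 = 0x57.
P[3]: D(K, 0x33) = 0x66; 0x66 ⊕ 0x10 = 0x76.
Blocks that differ from the original plaintext: P[0], P[1].

P[0] = 0x3F, P[1] = 0xD6, P[2] = 0x57, P[3] = 0x76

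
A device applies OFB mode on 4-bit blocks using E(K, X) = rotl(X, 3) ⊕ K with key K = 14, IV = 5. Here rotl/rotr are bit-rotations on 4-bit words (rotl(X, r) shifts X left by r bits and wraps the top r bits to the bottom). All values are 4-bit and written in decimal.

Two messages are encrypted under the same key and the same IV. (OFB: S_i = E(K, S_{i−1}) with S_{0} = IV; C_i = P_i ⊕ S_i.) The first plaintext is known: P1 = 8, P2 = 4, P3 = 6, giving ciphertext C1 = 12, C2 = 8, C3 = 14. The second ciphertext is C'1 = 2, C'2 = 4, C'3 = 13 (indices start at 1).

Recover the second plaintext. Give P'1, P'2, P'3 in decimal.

In OFB with a reused IV, both messages share the same keystream S_i, so C_i ⊕ C'_i = P_i ⊕ P'_i and thus P'_i = P_i ⊕ C_i ⊕ C'_i.
P'1: 8 ⊕ 12 ⊕ 2 = 6.
P'2: 4 ⊕ 8 ⊕ 4 = 8.
P'3: 6 ⊕ 14 ⊕ 13 = 5.

P'1 = 6, P'2 = 8, P'3 = 5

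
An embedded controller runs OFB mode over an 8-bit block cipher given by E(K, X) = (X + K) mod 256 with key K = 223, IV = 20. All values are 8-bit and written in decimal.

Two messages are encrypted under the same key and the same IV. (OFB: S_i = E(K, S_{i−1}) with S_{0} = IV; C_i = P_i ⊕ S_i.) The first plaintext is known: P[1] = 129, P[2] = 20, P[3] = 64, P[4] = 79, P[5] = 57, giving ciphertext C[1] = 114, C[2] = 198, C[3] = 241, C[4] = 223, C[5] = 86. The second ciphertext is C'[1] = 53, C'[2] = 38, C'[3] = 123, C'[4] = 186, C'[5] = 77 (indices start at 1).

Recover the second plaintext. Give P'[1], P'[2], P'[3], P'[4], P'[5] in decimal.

P'[1] = 198, P'[2] = 244, P'[3] = 202, P'[4] = 42, P'[5] = 34

In OFB with a reused IV, both messages share the same keystream S_i, so C_i ⊕ C'_i = P_i ⊕ P'_i and thus P'_i = P_i ⊕ C_i ⊕ C'_i.
P'[1]: 129 ⊕ 114 ⊕ 53 = 198.
P'[2]: 20 ⊕ 198 ⊕ 38 = 244.
P'[3]: 64 ⊕ 241 ⊕ 123 = 202.
P'[4]: 79 ⊕ 223 ⊕ 186 = 42.
P'[5]: 57 ⊕ 86 ⊕ 77 = 34.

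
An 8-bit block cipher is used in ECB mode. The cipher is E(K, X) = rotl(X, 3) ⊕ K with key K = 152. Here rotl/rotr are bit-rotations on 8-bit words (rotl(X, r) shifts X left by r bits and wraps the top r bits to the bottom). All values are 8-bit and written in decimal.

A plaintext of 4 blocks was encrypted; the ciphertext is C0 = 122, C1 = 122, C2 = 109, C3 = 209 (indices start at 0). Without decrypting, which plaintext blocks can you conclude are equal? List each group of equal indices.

P0 = P1

ECB encrypts each block independently with the same key, so equal ciphertext blocks imply equal plaintext blocks.
C0 = C1 = 122, so P0 = P1.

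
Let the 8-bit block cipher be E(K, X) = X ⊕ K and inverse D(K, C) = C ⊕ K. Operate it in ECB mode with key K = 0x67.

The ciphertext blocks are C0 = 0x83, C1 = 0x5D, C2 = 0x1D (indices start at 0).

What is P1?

ECB decryption: P_i = D(K, C_i).
P1: D(K, 0x5D) = 0x3A.

P1 = 0x3A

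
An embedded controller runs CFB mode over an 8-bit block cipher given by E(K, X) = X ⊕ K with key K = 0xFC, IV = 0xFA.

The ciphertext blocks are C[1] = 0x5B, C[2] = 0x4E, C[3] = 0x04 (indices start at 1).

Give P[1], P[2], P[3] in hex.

CFB decryption: P_i = C_i ⊕ E(K, C_{i−1}), with C_{0} = IV.
P[1]: E(K, 0xFA) = 0x06; 0x5B ⊕ 0x06 = 0x5D.
P[2]: E(K, 0x5B) = 0xA7; 0x4E ⊕ 0xA7 = 0xE9.
P[3]: E(K, 0x4E) = 0xB2; 0x04 ⊕ 0xB2 = 0xB6.

P[1] = 0x5D, P[2] = 0xE9, P[3] = 0xB6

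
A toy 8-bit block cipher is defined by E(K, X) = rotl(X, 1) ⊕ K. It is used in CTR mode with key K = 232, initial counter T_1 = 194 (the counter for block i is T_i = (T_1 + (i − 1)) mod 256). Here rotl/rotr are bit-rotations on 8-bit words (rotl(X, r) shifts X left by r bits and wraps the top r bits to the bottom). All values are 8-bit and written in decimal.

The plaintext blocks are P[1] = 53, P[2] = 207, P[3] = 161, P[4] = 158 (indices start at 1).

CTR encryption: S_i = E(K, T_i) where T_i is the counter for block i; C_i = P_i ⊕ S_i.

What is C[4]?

C[4] = 253

C[1]: T = 194, S = E(K, T) = 109; 53 ⊕ 109 = 88.
C[2]: T = 195, S = E(K, T) = 111; 207 ⊕ 111 = 160.
C[3]: T = 196, S = E(K, T) = 97; 161 ⊕ 97 = 192.
C[4]: T = 197, S = E(K, T) = 99; 158 ⊕ 99 = 253.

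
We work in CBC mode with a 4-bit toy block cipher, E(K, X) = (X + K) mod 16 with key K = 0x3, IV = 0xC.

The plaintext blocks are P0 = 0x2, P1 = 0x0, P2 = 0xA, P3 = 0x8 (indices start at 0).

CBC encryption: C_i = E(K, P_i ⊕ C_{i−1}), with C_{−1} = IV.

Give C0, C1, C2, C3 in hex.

C0: P0 ⊕ 0xC = 0xE; E(K, 0xE) = 0x1.
C1: P1 ⊕ 0x1 = 0x1; E(K, 0x1) = 0x4.
C2: P2 ⊕ 0x4 = 0xE; E(K, 0xE) = 0x1.
C3: P3 ⊕ 0x1 = 0x9; E(K, 0x9) = 0xC.

C0 = 0x1, C1 = 0x4, C2 = 0x1, C3 = 0xC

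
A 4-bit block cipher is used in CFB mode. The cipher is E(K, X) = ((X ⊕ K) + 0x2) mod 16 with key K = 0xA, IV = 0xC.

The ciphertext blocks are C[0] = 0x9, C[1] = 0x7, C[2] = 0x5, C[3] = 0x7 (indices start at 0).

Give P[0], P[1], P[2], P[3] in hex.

P[0] = 0x1, P[1] = 0x2, P[2] = 0xA, P[3] = 0x6

CFB decryption: P_i = C_i ⊕ E(K, C_{i−1}), with C_{−1} = IV.
P[0]: E(K, 0xC) = 0x8; 0x9 ⊕ 0x8 = 0x1.
P[1]: E(K, 0x9) = 0x5; 0x7 ⊕ 0x5 = 0x2.
P[2]: E(K, 0x7) = 0xF; 0x5 ⊕ 0xF = 0xA.
P[3]: E(K, 0x5) = 0x1; 0x7 ⊕ 0x1 = 0x6.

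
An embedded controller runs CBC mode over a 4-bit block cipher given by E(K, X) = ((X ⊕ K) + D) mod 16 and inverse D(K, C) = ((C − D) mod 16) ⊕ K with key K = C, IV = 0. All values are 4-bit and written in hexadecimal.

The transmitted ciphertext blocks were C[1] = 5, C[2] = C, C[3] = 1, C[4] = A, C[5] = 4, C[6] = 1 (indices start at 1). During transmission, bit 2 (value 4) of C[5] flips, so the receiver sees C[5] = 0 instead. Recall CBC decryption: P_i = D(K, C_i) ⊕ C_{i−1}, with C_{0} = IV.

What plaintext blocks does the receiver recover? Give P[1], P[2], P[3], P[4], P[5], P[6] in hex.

Only C[5] changed, to 0. In CBC, a change in C_i garbles P_i and flips the same bit in P_{i+1}. Decrypting the received ciphertext:
P[1]: D(K, 5) = 4; 4 ⊕ 0 = 4.
P[2]: D(K, C) = 3; 3 ⊕ 5 = 6.
P[3]: D(K, 1) = 8; 8 ⊕ C = 4.
P[4]: D(K, A) = 1; 1 ⊕ 1 = 0.
P[5]: D(K, 0) = F; F ⊕ A = 5.
P[6]: D(K, 1) = 8; 8 ⊕ 0 = 8.
Blocks that differ from the original plaintext: P[5], P[6].

P[1] = 4, P[2] = 6, P[3] = 4, P[4] = 0, P[5] = 5, P[6] = 8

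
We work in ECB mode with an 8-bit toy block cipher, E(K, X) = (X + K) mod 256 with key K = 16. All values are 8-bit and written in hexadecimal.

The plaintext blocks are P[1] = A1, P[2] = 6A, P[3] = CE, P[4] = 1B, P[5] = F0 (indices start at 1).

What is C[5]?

ECB encryption: C_i = E(K, P_i).
C[5]: E(K, F0) = 06.

C[5] = 06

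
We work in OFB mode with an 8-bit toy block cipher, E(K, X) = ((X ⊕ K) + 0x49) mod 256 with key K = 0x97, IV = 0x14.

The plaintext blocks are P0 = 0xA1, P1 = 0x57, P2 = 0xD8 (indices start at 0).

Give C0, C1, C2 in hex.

OFB encryption: S_i = E(K, S_{i−1}) with S_{−1} = IV; C_i = P_i ⊕ S_i.
C0: S = E(K, 0x14) = 0xCC; 0xA1 ⊕ 0xCC = 0x6D.
C1: S = E(K, 0xCC) = 0xA4; 0x57 ⊕ 0xA4 = 0xF3.
C2: S = E(K, 0xA4) = 0x7C; 0xD8 ⊕ 0x7C = 0xA4.

C0 = 0x6D, C1 = 0xF3, C2 = 0xA4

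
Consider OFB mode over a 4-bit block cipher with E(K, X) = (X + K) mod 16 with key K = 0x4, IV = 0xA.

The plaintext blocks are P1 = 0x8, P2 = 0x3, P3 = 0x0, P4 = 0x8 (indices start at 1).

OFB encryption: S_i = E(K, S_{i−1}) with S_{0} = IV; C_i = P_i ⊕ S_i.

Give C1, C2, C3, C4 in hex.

C1 = 0x6, C2 = 0x1, C3 = 0x6, C4 = 0x2

C1: S = E(K, 0xA) = 0xE; 0x8 ⊕ 0xE = 0x6.
C2: S = E(K, 0xE) = 0x2; 0x3 ⊕ 0x2 = 0x1.
C3: S = E(K, 0x2) = 0x6; 0x0 ⊕ 0x6 = 0x6.
C4: S = E(K, 0x6) = 0xA; 0x8 ⊕ 0xA = 0x2.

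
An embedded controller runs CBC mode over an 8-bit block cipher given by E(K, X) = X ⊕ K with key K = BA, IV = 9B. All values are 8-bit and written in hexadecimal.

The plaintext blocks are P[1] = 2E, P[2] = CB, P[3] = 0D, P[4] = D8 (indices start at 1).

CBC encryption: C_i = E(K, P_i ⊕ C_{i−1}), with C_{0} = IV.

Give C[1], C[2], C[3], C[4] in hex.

C[1] = 0F, C[2] = 7E, C[3] = C9, C[4] = AB

C[1]: P[1] ⊕ 9B = B5; E(K, B5) = 0F.
C[2]: P[2] ⊕ 0F = C4; E(K, C4) = 7E.
C[3]: P[3] ⊕ 7E = 73; E(K, 73) = C9.
C[4]: P[4] ⊕ C9 = 11; E(K, 11) = AB.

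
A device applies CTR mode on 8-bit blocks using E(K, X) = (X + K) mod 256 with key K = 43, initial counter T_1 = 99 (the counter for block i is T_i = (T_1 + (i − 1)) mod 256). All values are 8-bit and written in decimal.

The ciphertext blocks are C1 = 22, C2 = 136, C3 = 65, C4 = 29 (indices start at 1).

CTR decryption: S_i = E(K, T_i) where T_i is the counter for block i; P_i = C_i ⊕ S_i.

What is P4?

P4: T = 102, S = E(K, T) = 145; 29 ⊕ 145 = 140.

P4 = 140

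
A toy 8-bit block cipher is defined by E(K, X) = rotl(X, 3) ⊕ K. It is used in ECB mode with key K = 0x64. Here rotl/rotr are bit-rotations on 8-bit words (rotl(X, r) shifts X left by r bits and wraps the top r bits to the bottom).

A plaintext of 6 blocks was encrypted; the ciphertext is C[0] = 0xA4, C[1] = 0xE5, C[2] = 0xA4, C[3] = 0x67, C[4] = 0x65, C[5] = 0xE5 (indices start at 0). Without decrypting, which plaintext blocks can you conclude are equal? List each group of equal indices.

P[0] = P[2]; P[1] = P[5]

ECB encrypts each block independently with the same key, so equal ciphertext blocks imply equal plaintext blocks.
C[0] = C[2] = 0xA4, so P[0] = P[2].
C[1] = C[5] = 0xE5, so P[1] = P[5].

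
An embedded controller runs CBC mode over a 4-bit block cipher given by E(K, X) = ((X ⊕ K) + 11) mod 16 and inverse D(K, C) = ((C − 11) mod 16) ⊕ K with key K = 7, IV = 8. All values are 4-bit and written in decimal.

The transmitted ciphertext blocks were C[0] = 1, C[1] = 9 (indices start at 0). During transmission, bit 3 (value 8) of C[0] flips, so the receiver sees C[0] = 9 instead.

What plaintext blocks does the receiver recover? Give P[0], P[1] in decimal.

CBC decryption: P_i = D(K, C_i) ⊕ C_{i−1}, with C_{−1} = IV.
Only C[0] changed, to 9. In CBC, a change in C_i garbles P_i and flips the same bit in P_{i+1}. Decrypting the received ciphertext:
P[0]: D(K, 9) = 9; 9 ⊕ 8 = 1.
P[1]: D(K, 9) = 9; 9 ⊕ 9 = 0.
Blocks that differ from the original plaintext: P[0], P[1].

P[0] = 1, P[1] = 0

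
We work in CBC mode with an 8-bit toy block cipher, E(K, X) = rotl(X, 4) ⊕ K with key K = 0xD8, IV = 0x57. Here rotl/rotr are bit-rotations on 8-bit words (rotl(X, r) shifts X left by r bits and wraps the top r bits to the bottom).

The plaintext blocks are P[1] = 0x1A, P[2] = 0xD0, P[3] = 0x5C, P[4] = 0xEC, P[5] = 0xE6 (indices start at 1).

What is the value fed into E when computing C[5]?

CBC encryption: C_i = E(K, P_i ⊕ C_{i−1}), with C_{0} = IV.
C[1]: P[1] ⊕ 0x57 = 0x4D; E(K, 0x4D) = 0x0C.
C[2]: P[2] ⊕ 0x0C = 0xDC; E(K, 0xDC) = 0x15.
C[3]: P[3] ⊕ 0x15 = 0x49; E(K, 0x49) = 0x4C.
C[4]: P[4] ⊕ 0x4C = 0xA0; E(K, 0xA0) = 0xD2.
C[5]: P[5] ⊕ 0xD2 = 0x34; E(K, 0x34) = 0x9B.
So the input to E for block [5] is 0x34.

0x34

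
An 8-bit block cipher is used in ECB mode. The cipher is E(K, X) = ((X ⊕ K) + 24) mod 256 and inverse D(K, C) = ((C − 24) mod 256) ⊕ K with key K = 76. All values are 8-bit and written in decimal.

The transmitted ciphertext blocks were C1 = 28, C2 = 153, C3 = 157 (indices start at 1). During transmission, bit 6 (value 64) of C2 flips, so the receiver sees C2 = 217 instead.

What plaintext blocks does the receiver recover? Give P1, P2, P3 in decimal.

P1 = 72, P2 = 141, P3 = 201

ECB decryption: P_i = D(K, C_i).
Only C2 changed, to 217. In ECB, a change in C_i affects only P_i. Decrypting the received ciphertext:
P1: D(K, 28) = 72.
P2: D(K, 217) = 141.
P3: D(K, 157) = 201.
Blocks that differ from the original plaintext: P2.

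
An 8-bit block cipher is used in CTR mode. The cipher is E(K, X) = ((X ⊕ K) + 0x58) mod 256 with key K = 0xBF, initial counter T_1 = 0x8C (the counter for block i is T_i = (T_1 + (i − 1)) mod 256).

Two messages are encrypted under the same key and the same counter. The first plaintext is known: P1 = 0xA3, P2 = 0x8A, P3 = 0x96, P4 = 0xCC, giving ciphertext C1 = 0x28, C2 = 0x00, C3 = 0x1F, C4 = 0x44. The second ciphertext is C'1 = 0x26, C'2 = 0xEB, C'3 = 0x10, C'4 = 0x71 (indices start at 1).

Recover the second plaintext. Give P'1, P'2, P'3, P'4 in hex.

P'1 = 0xAD, P'2 = 0x61, P'3 = 0x99, P'4 = 0xF9

In CTR with a reused counter, both messages share the same keystream S_i, so C_i ⊕ C'_i = P_i ⊕ P'_i and thus P'_i = P_i ⊕ C_i ⊕ C'_i.
P'1: 0xA3 ⊕ 0x28 ⊕ 0x26 = 0xAD.
P'2: 0x8A ⊕ 0x00 ⊕ 0xEB = 0x61.
P'3: 0x96 ⊕ 0x1F ⊕ 0x10 = 0x99.
P'4: 0xCC ⊕ 0x44 ⊕ 0x71 = 0xF9.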